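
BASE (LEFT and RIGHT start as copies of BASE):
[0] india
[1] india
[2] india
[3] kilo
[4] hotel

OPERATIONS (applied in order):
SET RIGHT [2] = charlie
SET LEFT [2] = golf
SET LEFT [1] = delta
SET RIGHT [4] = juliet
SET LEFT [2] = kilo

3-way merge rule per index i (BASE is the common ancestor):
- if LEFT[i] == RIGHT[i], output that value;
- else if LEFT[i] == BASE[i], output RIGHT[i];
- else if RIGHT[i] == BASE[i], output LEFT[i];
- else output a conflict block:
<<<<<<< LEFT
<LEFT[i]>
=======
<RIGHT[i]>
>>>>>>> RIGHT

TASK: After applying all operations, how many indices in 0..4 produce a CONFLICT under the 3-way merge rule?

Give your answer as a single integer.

Answer: 1

Derivation:
Final LEFT:  [india, delta, kilo, kilo, hotel]
Final RIGHT: [india, india, charlie, kilo, juliet]
i=0: L=india R=india -> agree -> india
i=1: L=delta, R=india=BASE -> take LEFT -> delta
i=2: BASE=india L=kilo R=charlie all differ -> CONFLICT
i=3: L=kilo R=kilo -> agree -> kilo
i=4: L=hotel=BASE, R=juliet -> take RIGHT -> juliet
Conflict count: 1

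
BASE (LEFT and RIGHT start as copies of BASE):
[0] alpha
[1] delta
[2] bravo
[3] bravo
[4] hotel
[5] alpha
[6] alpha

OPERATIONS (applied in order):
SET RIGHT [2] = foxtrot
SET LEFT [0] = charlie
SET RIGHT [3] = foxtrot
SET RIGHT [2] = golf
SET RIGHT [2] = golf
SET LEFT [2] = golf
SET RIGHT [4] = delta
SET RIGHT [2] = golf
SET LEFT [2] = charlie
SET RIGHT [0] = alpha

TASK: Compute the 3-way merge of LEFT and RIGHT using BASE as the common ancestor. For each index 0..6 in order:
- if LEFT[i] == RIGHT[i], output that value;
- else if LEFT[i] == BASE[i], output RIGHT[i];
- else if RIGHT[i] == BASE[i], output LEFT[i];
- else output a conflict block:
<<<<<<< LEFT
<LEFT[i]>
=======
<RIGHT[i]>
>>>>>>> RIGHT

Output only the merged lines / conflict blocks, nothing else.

Final LEFT:  [charlie, delta, charlie, bravo, hotel, alpha, alpha]
Final RIGHT: [alpha, delta, golf, foxtrot, delta, alpha, alpha]
i=0: L=charlie, R=alpha=BASE -> take LEFT -> charlie
i=1: L=delta R=delta -> agree -> delta
i=2: BASE=bravo L=charlie R=golf all differ -> CONFLICT
i=3: L=bravo=BASE, R=foxtrot -> take RIGHT -> foxtrot
i=4: L=hotel=BASE, R=delta -> take RIGHT -> delta
i=5: L=alpha R=alpha -> agree -> alpha
i=6: L=alpha R=alpha -> agree -> alpha

Answer: charlie
delta
<<<<<<< LEFT
charlie
=======
golf
>>>>>>> RIGHT
foxtrot
delta
alpha
alpha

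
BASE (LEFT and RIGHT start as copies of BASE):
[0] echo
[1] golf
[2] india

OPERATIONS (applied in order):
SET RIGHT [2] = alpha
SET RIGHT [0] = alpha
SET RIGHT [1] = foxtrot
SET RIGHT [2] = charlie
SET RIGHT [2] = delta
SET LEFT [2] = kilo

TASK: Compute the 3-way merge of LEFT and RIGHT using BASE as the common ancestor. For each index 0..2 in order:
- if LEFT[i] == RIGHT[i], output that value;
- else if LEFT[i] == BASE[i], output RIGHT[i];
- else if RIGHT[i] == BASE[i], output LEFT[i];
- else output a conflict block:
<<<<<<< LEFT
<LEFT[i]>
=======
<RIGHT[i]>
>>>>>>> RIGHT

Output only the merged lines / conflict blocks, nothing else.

Answer: alpha
foxtrot
<<<<<<< LEFT
kilo
=======
delta
>>>>>>> RIGHT

Derivation:
Final LEFT:  [echo, golf, kilo]
Final RIGHT: [alpha, foxtrot, delta]
i=0: L=echo=BASE, R=alpha -> take RIGHT -> alpha
i=1: L=golf=BASE, R=foxtrot -> take RIGHT -> foxtrot
i=2: BASE=india L=kilo R=delta all differ -> CONFLICT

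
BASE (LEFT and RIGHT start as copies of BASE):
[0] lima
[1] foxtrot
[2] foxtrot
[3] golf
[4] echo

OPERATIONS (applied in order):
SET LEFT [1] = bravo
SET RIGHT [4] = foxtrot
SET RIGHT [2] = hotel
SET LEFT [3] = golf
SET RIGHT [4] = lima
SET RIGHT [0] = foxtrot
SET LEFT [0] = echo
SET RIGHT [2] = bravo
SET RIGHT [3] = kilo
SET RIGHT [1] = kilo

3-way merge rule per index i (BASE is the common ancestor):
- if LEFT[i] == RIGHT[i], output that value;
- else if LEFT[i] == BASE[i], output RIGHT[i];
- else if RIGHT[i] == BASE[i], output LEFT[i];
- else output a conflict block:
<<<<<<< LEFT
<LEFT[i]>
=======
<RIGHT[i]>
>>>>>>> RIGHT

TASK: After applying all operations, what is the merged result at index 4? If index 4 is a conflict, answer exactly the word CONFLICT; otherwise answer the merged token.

Answer: lima

Derivation:
Final LEFT:  [echo, bravo, foxtrot, golf, echo]
Final RIGHT: [foxtrot, kilo, bravo, kilo, lima]
i=0: BASE=lima L=echo R=foxtrot all differ -> CONFLICT
i=1: BASE=foxtrot L=bravo R=kilo all differ -> CONFLICT
i=2: L=foxtrot=BASE, R=bravo -> take RIGHT -> bravo
i=3: L=golf=BASE, R=kilo -> take RIGHT -> kilo
i=4: L=echo=BASE, R=lima -> take RIGHT -> lima
Index 4 -> lima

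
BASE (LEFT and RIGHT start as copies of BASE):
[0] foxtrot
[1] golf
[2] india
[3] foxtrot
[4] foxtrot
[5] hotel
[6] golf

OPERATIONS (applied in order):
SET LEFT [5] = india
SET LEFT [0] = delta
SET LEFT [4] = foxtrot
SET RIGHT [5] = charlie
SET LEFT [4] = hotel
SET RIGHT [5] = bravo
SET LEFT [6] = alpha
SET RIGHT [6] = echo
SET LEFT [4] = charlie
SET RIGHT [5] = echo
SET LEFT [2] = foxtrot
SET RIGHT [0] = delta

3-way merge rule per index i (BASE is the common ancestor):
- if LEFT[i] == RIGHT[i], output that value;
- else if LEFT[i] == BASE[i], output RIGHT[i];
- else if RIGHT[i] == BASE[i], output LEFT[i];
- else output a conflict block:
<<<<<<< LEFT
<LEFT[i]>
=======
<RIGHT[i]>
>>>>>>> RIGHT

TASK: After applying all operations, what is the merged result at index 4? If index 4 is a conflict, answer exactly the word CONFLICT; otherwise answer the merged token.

Answer: charlie

Derivation:
Final LEFT:  [delta, golf, foxtrot, foxtrot, charlie, india, alpha]
Final RIGHT: [delta, golf, india, foxtrot, foxtrot, echo, echo]
i=0: L=delta R=delta -> agree -> delta
i=1: L=golf R=golf -> agree -> golf
i=2: L=foxtrot, R=india=BASE -> take LEFT -> foxtrot
i=3: L=foxtrot R=foxtrot -> agree -> foxtrot
i=4: L=charlie, R=foxtrot=BASE -> take LEFT -> charlie
i=5: BASE=hotel L=india R=echo all differ -> CONFLICT
i=6: BASE=golf L=alpha R=echo all differ -> CONFLICT
Index 4 -> charlie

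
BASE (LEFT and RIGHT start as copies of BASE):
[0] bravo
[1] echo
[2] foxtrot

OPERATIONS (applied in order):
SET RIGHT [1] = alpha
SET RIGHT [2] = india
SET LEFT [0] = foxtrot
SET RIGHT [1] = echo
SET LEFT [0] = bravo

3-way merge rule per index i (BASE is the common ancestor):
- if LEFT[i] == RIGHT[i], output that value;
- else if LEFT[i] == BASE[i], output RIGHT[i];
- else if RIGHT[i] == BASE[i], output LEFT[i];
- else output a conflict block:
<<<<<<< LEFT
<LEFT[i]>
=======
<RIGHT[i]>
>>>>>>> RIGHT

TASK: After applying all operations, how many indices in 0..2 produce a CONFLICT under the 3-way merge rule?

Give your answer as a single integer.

Answer: 0

Derivation:
Final LEFT:  [bravo, echo, foxtrot]
Final RIGHT: [bravo, echo, india]
i=0: L=bravo R=bravo -> agree -> bravo
i=1: L=echo R=echo -> agree -> echo
i=2: L=foxtrot=BASE, R=india -> take RIGHT -> india
Conflict count: 0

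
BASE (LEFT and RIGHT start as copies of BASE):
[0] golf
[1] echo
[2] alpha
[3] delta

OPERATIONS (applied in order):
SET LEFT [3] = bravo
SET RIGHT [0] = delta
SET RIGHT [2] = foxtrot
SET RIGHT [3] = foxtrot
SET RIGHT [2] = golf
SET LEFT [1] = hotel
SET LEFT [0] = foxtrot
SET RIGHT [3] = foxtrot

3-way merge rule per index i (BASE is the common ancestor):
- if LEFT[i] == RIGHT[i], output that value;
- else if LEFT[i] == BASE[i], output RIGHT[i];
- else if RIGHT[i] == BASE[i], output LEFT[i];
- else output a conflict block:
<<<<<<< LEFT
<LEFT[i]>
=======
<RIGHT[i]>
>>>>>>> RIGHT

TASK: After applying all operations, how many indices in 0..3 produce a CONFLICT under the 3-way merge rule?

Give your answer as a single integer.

Final LEFT:  [foxtrot, hotel, alpha, bravo]
Final RIGHT: [delta, echo, golf, foxtrot]
i=0: BASE=golf L=foxtrot R=delta all differ -> CONFLICT
i=1: L=hotel, R=echo=BASE -> take LEFT -> hotel
i=2: L=alpha=BASE, R=golf -> take RIGHT -> golf
i=3: BASE=delta L=bravo R=foxtrot all differ -> CONFLICT
Conflict count: 2

Answer: 2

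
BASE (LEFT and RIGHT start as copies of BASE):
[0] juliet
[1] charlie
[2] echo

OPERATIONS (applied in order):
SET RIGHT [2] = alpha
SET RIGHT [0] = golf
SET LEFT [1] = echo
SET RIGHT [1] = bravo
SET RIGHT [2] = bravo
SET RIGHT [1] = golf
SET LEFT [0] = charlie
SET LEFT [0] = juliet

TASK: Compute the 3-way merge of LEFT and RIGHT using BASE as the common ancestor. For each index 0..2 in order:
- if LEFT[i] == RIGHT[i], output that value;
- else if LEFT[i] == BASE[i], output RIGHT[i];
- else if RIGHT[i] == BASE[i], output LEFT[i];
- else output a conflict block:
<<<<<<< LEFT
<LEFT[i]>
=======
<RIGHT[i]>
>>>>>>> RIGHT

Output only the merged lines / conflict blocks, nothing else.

Answer: golf
<<<<<<< LEFT
echo
=======
golf
>>>>>>> RIGHT
bravo

Derivation:
Final LEFT:  [juliet, echo, echo]
Final RIGHT: [golf, golf, bravo]
i=0: L=juliet=BASE, R=golf -> take RIGHT -> golf
i=1: BASE=charlie L=echo R=golf all differ -> CONFLICT
i=2: L=echo=BASE, R=bravo -> take RIGHT -> bravo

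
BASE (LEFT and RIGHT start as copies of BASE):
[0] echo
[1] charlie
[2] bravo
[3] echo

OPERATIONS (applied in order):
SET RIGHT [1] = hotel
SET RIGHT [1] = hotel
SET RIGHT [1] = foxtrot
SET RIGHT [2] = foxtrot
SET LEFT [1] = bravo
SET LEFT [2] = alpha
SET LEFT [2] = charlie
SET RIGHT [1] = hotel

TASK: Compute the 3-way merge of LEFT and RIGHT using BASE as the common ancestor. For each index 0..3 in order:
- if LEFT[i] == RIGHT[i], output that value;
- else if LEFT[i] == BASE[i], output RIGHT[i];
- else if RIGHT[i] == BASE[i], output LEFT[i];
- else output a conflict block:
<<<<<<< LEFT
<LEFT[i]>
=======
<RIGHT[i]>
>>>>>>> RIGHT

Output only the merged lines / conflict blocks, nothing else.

Final LEFT:  [echo, bravo, charlie, echo]
Final RIGHT: [echo, hotel, foxtrot, echo]
i=0: L=echo R=echo -> agree -> echo
i=1: BASE=charlie L=bravo R=hotel all differ -> CONFLICT
i=2: BASE=bravo L=charlie R=foxtrot all differ -> CONFLICT
i=3: L=echo R=echo -> agree -> echo

Answer: echo
<<<<<<< LEFT
bravo
=======
hotel
>>>>>>> RIGHT
<<<<<<< LEFT
charlie
=======
foxtrot
>>>>>>> RIGHT
echo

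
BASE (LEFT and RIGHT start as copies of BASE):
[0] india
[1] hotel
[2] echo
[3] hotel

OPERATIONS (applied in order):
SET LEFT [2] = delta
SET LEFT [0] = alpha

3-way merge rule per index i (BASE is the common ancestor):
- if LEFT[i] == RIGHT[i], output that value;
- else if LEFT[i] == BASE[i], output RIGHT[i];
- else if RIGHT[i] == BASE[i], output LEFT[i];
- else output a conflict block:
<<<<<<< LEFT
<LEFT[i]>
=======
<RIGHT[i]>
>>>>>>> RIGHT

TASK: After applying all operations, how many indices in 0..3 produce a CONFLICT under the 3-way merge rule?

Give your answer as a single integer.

Answer: 0

Derivation:
Final LEFT:  [alpha, hotel, delta, hotel]
Final RIGHT: [india, hotel, echo, hotel]
i=0: L=alpha, R=india=BASE -> take LEFT -> alpha
i=1: L=hotel R=hotel -> agree -> hotel
i=2: L=delta, R=echo=BASE -> take LEFT -> delta
i=3: L=hotel R=hotel -> agree -> hotel
Conflict count: 0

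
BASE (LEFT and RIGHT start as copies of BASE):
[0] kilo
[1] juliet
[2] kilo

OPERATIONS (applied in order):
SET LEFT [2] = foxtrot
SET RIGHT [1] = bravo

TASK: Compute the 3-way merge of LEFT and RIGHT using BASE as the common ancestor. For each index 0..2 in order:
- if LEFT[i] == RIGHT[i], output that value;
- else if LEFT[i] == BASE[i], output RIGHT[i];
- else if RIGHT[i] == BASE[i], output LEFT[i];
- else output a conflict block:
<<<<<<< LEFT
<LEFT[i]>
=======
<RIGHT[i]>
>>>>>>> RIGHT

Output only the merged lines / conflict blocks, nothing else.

Answer: kilo
bravo
foxtrot

Derivation:
Final LEFT:  [kilo, juliet, foxtrot]
Final RIGHT: [kilo, bravo, kilo]
i=0: L=kilo R=kilo -> agree -> kilo
i=1: L=juliet=BASE, R=bravo -> take RIGHT -> bravo
i=2: L=foxtrot, R=kilo=BASE -> take LEFT -> foxtrot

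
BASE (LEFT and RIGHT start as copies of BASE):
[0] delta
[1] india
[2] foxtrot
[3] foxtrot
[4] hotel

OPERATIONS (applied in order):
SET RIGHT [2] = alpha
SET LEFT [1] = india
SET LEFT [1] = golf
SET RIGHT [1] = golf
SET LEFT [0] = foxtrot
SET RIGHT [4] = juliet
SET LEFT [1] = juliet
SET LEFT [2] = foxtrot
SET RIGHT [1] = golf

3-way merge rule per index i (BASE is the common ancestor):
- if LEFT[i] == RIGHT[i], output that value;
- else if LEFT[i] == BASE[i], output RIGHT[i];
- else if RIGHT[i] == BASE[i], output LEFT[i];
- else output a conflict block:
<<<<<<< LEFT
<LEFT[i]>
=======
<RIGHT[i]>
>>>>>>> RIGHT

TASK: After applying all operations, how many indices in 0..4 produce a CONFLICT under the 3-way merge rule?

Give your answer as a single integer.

Answer: 1

Derivation:
Final LEFT:  [foxtrot, juliet, foxtrot, foxtrot, hotel]
Final RIGHT: [delta, golf, alpha, foxtrot, juliet]
i=0: L=foxtrot, R=delta=BASE -> take LEFT -> foxtrot
i=1: BASE=india L=juliet R=golf all differ -> CONFLICT
i=2: L=foxtrot=BASE, R=alpha -> take RIGHT -> alpha
i=3: L=foxtrot R=foxtrot -> agree -> foxtrot
i=4: L=hotel=BASE, R=juliet -> take RIGHT -> juliet
Conflict count: 1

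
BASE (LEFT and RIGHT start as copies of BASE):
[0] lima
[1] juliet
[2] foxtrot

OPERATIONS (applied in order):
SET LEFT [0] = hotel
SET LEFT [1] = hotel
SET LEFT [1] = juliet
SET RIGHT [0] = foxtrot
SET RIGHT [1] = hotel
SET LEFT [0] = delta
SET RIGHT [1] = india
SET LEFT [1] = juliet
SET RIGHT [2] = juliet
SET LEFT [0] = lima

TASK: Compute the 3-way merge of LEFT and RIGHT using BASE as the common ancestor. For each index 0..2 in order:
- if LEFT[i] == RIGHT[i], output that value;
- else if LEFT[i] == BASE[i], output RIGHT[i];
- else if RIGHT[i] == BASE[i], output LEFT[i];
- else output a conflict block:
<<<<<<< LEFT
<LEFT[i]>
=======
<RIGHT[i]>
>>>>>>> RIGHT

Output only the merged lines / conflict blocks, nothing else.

Final LEFT:  [lima, juliet, foxtrot]
Final RIGHT: [foxtrot, india, juliet]
i=0: L=lima=BASE, R=foxtrot -> take RIGHT -> foxtrot
i=1: L=juliet=BASE, R=india -> take RIGHT -> india
i=2: L=foxtrot=BASE, R=juliet -> take RIGHT -> juliet

Answer: foxtrot
india
juliet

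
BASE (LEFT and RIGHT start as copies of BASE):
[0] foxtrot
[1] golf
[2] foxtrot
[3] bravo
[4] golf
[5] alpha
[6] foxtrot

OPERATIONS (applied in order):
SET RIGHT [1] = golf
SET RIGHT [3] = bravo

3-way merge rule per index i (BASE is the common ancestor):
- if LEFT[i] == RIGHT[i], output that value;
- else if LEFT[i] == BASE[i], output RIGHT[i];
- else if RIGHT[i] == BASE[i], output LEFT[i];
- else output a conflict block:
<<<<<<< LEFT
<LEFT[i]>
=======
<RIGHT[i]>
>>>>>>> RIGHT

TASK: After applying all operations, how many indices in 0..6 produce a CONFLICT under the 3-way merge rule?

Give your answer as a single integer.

Answer: 0

Derivation:
Final LEFT:  [foxtrot, golf, foxtrot, bravo, golf, alpha, foxtrot]
Final RIGHT: [foxtrot, golf, foxtrot, bravo, golf, alpha, foxtrot]
i=0: L=foxtrot R=foxtrot -> agree -> foxtrot
i=1: L=golf R=golf -> agree -> golf
i=2: L=foxtrot R=foxtrot -> agree -> foxtrot
i=3: L=bravo R=bravo -> agree -> bravo
i=4: L=golf R=golf -> agree -> golf
i=5: L=alpha R=alpha -> agree -> alpha
i=6: L=foxtrot R=foxtrot -> agree -> foxtrot
Conflict count: 0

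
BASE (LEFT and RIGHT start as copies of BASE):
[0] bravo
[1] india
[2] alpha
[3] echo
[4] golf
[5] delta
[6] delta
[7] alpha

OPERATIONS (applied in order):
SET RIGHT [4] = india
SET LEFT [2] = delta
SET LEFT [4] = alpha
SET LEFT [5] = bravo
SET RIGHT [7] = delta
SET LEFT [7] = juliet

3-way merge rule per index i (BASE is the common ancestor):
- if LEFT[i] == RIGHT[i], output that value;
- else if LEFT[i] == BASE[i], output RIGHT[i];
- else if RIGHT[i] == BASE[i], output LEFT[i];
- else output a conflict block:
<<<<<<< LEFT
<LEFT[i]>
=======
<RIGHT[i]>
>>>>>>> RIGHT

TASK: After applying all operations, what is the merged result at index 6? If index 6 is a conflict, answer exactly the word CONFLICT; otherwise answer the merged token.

Answer: delta

Derivation:
Final LEFT:  [bravo, india, delta, echo, alpha, bravo, delta, juliet]
Final RIGHT: [bravo, india, alpha, echo, india, delta, delta, delta]
i=0: L=bravo R=bravo -> agree -> bravo
i=1: L=india R=india -> agree -> india
i=2: L=delta, R=alpha=BASE -> take LEFT -> delta
i=3: L=echo R=echo -> agree -> echo
i=4: BASE=golf L=alpha R=india all differ -> CONFLICT
i=5: L=bravo, R=delta=BASE -> take LEFT -> bravo
i=6: L=delta R=delta -> agree -> delta
i=7: BASE=alpha L=juliet R=delta all differ -> CONFLICT
Index 6 -> delta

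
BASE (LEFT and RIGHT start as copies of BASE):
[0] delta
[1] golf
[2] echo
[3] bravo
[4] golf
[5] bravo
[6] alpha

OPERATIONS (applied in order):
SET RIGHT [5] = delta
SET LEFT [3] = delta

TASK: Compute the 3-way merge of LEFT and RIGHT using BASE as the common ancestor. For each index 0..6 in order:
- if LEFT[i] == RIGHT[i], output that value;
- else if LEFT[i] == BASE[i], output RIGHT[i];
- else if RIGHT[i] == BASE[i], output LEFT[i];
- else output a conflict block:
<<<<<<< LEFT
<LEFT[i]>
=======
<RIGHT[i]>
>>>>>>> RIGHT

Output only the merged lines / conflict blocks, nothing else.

Final LEFT:  [delta, golf, echo, delta, golf, bravo, alpha]
Final RIGHT: [delta, golf, echo, bravo, golf, delta, alpha]
i=0: L=delta R=delta -> agree -> delta
i=1: L=golf R=golf -> agree -> golf
i=2: L=echo R=echo -> agree -> echo
i=3: L=delta, R=bravo=BASE -> take LEFT -> delta
i=4: L=golf R=golf -> agree -> golf
i=5: L=bravo=BASE, R=delta -> take RIGHT -> delta
i=6: L=alpha R=alpha -> agree -> alpha

Answer: delta
golf
echo
delta
golf
delta
alpha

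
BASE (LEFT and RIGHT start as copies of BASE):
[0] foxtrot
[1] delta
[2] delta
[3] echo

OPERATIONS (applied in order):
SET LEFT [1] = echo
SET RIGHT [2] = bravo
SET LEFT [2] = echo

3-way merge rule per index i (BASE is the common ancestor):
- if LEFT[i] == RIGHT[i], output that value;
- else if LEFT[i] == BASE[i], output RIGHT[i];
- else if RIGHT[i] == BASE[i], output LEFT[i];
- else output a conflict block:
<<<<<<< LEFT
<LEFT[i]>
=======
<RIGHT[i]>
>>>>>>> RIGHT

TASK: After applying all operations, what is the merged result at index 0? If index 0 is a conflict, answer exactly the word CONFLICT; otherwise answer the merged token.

Final LEFT:  [foxtrot, echo, echo, echo]
Final RIGHT: [foxtrot, delta, bravo, echo]
i=0: L=foxtrot R=foxtrot -> agree -> foxtrot
i=1: L=echo, R=delta=BASE -> take LEFT -> echo
i=2: BASE=delta L=echo R=bravo all differ -> CONFLICT
i=3: L=echo R=echo -> agree -> echo
Index 0 -> foxtrot

Answer: foxtrot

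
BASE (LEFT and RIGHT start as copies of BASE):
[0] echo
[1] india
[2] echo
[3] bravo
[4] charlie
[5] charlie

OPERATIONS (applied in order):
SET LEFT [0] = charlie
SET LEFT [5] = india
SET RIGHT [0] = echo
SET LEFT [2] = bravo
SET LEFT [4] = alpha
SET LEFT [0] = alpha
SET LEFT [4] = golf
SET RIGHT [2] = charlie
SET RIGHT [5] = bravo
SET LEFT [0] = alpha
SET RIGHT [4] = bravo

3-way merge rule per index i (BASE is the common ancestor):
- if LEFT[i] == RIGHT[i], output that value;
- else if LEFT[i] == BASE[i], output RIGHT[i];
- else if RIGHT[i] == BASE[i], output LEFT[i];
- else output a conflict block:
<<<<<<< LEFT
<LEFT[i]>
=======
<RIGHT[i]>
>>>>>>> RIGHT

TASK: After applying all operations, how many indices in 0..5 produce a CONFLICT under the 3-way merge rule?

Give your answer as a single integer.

Final LEFT:  [alpha, india, bravo, bravo, golf, india]
Final RIGHT: [echo, india, charlie, bravo, bravo, bravo]
i=0: L=alpha, R=echo=BASE -> take LEFT -> alpha
i=1: L=india R=india -> agree -> india
i=2: BASE=echo L=bravo R=charlie all differ -> CONFLICT
i=3: L=bravo R=bravo -> agree -> bravo
i=4: BASE=charlie L=golf R=bravo all differ -> CONFLICT
i=5: BASE=charlie L=india R=bravo all differ -> CONFLICT
Conflict count: 3

Answer: 3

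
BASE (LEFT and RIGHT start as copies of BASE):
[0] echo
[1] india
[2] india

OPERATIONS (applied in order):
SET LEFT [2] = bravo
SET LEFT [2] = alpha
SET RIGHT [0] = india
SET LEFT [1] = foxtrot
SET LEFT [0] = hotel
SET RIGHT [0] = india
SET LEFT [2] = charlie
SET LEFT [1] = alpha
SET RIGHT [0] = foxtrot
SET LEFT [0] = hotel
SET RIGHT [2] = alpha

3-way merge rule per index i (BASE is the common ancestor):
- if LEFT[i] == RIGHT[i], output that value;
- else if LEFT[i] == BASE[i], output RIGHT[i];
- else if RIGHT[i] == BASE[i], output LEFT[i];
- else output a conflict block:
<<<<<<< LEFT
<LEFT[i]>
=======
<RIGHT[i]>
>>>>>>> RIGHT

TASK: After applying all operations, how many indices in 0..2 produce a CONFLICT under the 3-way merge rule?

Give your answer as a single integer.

Final LEFT:  [hotel, alpha, charlie]
Final RIGHT: [foxtrot, india, alpha]
i=0: BASE=echo L=hotel R=foxtrot all differ -> CONFLICT
i=1: L=alpha, R=india=BASE -> take LEFT -> alpha
i=2: BASE=india L=charlie R=alpha all differ -> CONFLICT
Conflict count: 2

Answer: 2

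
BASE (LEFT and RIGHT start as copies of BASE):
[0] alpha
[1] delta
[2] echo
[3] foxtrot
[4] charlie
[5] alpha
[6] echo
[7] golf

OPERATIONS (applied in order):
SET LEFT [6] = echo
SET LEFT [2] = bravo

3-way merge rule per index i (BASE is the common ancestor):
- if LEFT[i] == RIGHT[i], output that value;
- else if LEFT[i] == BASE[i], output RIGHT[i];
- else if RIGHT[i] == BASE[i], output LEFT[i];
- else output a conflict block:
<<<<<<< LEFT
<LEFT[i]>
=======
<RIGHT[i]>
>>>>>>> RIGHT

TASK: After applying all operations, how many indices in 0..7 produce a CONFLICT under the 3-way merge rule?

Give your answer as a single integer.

Answer: 0

Derivation:
Final LEFT:  [alpha, delta, bravo, foxtrot, charlie, alpha, echo, golf]
Final RIGHT: [alpha, delta, echo, foxtrot, charlie, alpha, echo, golf]
i=0: L=alpha R=alpha -> agree -> alpha
i=1: L=delta R=delta -> agree -> delta
i=2: L=bravo, R=echo=BASE -> take LEFT -> bravo
i=3: L=foxtrot R=foxtrot -> agree -> foxtrot
i=4: L=charlie R=charlie -> agree -> charlie
i=5: L=alpha R=alpha -> agree -> alpha
i=6: L=echo R=echo -> agree -> echo
i=7: L=golf R=golf -> agree -> golf
Conflict count: 0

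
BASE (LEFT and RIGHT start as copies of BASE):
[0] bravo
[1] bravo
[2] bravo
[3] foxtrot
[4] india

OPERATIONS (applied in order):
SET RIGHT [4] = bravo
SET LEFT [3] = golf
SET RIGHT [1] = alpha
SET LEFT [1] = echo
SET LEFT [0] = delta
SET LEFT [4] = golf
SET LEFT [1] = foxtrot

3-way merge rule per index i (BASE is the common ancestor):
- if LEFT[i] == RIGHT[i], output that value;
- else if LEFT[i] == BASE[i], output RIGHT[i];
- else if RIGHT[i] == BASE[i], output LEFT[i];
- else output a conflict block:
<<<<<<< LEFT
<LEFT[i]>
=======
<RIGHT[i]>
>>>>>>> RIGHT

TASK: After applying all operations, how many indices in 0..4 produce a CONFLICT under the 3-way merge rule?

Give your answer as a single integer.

Final LEFT:  [delta, foxtrot, bravo, golf, golf]
Final RIGHT: [bravo, alpha, bravo, foxtrot, bravo]
i=0: L=delta, R=bravo=BASE -> take LEFT -> delta
i=1: BASE=bravo L=foxtrot R=alpha all differ -> CONFLICT
i=2: L=bravo R=bravo -> agree -> bravo
i=3: L=golf, R=foxtrot=BASE -> take LEFT -> golf
i=4: BASE=india L=golf R=bravo all differ -> CONFLICT
Conflict count: 2

Answer: 2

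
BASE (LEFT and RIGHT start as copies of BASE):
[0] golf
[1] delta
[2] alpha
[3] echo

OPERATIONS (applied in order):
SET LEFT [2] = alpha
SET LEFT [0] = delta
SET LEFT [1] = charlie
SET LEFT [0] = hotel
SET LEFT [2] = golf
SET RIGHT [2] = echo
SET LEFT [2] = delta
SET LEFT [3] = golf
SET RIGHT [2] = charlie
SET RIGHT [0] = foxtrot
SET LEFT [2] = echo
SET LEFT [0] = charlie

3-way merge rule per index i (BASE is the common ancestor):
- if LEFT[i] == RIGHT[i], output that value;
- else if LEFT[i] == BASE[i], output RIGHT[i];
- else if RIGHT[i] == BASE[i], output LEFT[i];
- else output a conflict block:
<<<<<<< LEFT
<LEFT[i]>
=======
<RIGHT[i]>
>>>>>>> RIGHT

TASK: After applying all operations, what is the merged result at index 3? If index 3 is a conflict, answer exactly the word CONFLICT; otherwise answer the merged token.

Answer: golf

Derivation:
Final LEFT:  [charlie, charlie, echo, golf]
Final RIGHT: [foxtrot, delta, charlie, echo]
i=0: BASE=golf L=charlie R=foxtrot all differ -> CONFLICT
i=1: L=charlie, R=delta=BASE -> take LEFT -> charlie
i=2: BASE=alpha L=echo R=charlie all differ -> CONFLICT
i=3: L=golf, R=echo=BASE -> take LEFT -> golf
Index 3 -> golf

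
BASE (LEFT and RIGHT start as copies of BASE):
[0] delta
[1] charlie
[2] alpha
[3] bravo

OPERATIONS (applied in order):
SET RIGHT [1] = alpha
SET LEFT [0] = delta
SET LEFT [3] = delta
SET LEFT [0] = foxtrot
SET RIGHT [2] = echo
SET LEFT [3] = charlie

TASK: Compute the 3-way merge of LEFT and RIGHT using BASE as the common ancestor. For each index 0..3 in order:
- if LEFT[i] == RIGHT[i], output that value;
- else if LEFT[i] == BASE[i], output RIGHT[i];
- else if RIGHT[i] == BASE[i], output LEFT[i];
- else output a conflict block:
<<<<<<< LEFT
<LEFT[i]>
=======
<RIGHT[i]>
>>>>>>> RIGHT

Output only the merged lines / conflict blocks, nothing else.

Final LEFT:  [foxtrot, charlie, alpha, charlie]
Final RIGHT: [delta, alpha, echo, bravo]
i=0: L=foxtrot, R=delta=BASE -> take LEFT -> foxtrot
i=1: L=charlie=BASE, R=alpha -> take RIGHT -> alpha
i=2: L=alpha=BASE, R=echo -> take RIGHT -> echo
i=3: L=charlie, R=bravo=BASE -> take LEFT -> charlie

Answer: foxtrot
alpha
echo
charlie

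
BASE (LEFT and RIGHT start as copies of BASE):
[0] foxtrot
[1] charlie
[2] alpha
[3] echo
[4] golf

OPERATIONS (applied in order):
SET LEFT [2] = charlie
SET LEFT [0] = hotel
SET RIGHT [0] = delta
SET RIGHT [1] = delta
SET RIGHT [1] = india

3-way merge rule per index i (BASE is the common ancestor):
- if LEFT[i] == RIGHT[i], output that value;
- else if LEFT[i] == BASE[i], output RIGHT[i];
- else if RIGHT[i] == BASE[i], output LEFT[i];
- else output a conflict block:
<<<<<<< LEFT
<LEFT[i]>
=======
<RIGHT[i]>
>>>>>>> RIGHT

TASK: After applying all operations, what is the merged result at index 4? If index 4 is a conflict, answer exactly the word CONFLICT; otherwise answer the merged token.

Final LEFT:  [hotel, charlie, charlie, echo, golf]
Final RIGHT: [delta, india, alpha, echo, golf]
i=0: BASE=foxtrot L=hotel R=delta all differ -> CONFLICT
i=1: L=charlie=BASE, R=india -> take RIGHT -> india
i=2: L=charlie, R=alpha=BASE -> take LEFT -> charlie
i=3: L=echo R=echo -> agree -> echo
i=4: L=golf R=golf -> agree -> golf
Index 4 -> golf

Answer: golf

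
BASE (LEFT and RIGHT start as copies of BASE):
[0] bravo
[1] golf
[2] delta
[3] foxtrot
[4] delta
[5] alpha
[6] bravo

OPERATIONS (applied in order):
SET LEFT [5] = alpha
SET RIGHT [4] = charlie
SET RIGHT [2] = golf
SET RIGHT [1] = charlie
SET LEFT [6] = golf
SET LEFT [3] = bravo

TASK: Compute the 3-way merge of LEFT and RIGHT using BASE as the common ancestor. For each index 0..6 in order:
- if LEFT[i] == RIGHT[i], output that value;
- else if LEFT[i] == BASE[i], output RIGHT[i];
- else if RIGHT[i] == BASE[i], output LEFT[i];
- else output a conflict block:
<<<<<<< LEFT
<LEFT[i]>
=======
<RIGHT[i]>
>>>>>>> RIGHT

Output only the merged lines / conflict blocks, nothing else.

Final LEFT:  [bravo, golf, delta, bravo, delta, alpha, golf]
Final RIGHT: [bravo, charlie, golf, foxtrot, charlie, alpha, bravo]
i=0: L=bravo R=bravo -> agree -> bravo
i=1: L=golf=BASE, R=charlie -> take RIGHT -> charlie
i=2: L=delta=BASE, R=golf -> take RIGHT -> golf
i=3: L=bravo, R=foxtrot=BASE -> take LEFT -> bravo
i=4: L=delta=BASE, R=charlie -> take RIGHT -> charlie
i=5: L=alpha R=alpha -> agree -> alpha
i=6: L=golf, R=bravo=BASE -> take LEFT -> golf

Answer: bravo
charlie
golf
bravo
charlie
alpha
golf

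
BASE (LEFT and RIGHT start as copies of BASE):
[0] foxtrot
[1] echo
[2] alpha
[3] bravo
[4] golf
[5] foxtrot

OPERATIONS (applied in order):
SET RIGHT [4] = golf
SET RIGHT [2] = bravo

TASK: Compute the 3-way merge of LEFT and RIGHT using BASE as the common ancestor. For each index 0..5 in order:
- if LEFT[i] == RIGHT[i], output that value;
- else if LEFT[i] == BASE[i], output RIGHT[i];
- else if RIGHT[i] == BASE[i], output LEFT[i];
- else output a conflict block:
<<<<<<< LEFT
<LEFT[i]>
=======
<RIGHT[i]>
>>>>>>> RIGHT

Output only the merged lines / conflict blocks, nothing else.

Final LEFT:  [foxtrot, echo, alpha, bravo, golf, foxtrot]
Final RIGHT: [foxtrot, echo, bravo, bravo, golf, foxtrot]
i=0: L=foxtrot R=foxtrot -> agree -> foxtrot
i=1: L=echo R=echo -> agree -> echo
i=2: L=alpha=BASE, R=bravo -> take RIGHT -> bravo
i=3: L=bravo R=bravo -> agree -> bravo
i=4: L=golf R=golf -> agree -> golf
i=5: L=foxtrot R=foxtrot -> agree -> foxtrot

Answer: foxtrot
echo
bravo
bravo
golf
foxtrot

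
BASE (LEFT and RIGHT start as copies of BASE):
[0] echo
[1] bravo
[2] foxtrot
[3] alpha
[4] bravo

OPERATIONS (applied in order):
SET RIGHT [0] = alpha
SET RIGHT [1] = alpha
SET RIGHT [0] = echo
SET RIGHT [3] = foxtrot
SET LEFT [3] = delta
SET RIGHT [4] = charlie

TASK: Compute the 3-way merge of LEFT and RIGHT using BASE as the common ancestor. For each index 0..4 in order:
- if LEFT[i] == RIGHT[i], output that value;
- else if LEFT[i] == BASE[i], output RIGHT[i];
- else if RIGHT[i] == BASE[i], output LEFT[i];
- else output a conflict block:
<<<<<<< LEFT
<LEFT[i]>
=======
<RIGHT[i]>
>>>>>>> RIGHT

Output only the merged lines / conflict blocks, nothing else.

Final LEFT:  [echo, bravo, foxtrot, delta, bravo]
Final RIGHT: [echo, alpha, foxtrot, foxtrot, charlie]
i=0: L=echo R=echo -> agree -> echo
i=1: L=bravo=BASE, R=alpha -> take RIGHT -> alpha
i=2: L=foxtrot R=foxtrot -> agree -> foxtrot
i=3: BASE=alpha L=delta R=foxtrot all differ -> CONFLICT
i=4: L=bravo=BASE, R=charlie -> take RIGHT -> charlie

Answer: echo
alpha
foxtrot
<<<<<<< LEFT
delta
=======
foxtrot
>>>>>>> RIGHT
charlie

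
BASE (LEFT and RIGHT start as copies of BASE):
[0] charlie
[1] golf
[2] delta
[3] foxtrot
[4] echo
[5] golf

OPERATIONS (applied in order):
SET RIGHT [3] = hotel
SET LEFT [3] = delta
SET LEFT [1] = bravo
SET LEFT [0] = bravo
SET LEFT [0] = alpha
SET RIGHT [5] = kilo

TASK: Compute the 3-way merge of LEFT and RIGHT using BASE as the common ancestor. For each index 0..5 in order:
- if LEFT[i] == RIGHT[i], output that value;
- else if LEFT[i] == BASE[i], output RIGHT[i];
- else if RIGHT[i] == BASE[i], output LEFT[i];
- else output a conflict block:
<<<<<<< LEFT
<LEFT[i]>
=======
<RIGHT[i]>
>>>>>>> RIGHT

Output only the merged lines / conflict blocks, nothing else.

Answer: alpha
bravo
delta
<<<<<<< LEFT
delta
=======
hotel
>>>>>>> RIGHT
echo
kilo

Derivation:
Final LEFT:  [alpha, bravo, delta, delta, echo, golf]
Final RIGHT: [charlie, golf, delta, hotel, echo, kilo]
i=0: L=alpha, R=charlie=BASE -> take LEFT -> alpha
i=1: L=bravo, R=golf=BASE -> take LEFT -> bravo
i=2: L=delta R=delta -> agree -> delta
i=3: BASE=foxtrot L=delta R=hotel all differ -> CONFLICT
i=4: L=echo R=echo -> agree -> echo
i=5: L=golf=BASE, R=kilo -> take RIGHT -> kilo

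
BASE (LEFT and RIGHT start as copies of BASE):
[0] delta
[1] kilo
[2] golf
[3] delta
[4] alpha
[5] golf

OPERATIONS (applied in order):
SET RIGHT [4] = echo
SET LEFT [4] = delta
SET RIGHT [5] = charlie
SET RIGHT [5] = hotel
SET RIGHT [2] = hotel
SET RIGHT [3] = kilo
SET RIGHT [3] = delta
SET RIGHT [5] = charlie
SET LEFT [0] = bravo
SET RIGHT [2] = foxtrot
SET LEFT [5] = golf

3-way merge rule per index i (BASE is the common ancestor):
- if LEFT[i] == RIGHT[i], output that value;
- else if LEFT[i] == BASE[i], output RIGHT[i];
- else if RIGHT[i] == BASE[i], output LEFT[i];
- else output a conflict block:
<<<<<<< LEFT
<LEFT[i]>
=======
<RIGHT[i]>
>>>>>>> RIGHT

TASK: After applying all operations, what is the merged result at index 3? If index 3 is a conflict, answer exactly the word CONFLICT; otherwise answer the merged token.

Answer: delta

Derivation:
Final LEFT:  [bravo, kilo, golf, delta, delta, golf]
Final RIGHT: [delta, kilo, foxtrot, delta, echo, charlie]
i=0: L=bravo, R=delta=BASE -> take LEFT -> bravo
i=1: L=kilo R=kilo -> agree -> kilo
i=2: L=golf=BASE, R=foxtrot -> take RIGHT -> foxtrot
i=3: L=delta R=delta -> agree -> delta
i=4: BASE=alpha L=delta R=echo all differ -> CONFLICT
i=5: L=golf=BASE, R=charlie -> take RIGHT -> charlie
Index 3 -> delta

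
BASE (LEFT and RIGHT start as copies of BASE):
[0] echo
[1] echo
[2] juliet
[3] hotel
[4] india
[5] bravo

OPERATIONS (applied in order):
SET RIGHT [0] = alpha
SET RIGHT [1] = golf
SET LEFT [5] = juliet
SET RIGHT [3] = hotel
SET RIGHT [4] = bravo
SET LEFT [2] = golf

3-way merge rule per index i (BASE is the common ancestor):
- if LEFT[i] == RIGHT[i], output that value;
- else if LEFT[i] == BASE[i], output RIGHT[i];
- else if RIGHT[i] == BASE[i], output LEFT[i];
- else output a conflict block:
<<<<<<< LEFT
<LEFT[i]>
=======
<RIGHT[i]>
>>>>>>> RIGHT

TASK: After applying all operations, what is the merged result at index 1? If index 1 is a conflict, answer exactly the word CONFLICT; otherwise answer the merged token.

Final LEFT:  [echo, echo, golf, hotel, india, juliet]
Final RIGHT: [alpha, golf, juliet, hotel, bravo, bravo]
i=0: L=echo=BASE, R=alpha -> take RIGHT -> alpha
i=1: L=echo=BASE, R=golf -> take RIGHT -> golf
i=2: L=golf, R=juliet=BASE -> take LEFT -> golf
i=3: L=hotel R=hotel -> agree -> hotel
i=4: L=india=BASE, R=bravo -> take RIGHT -> bravo
i=5: L=juliet, R=bravo=BASE -> take LEFT -> juliet
Index 1 -> golf

Answer: golf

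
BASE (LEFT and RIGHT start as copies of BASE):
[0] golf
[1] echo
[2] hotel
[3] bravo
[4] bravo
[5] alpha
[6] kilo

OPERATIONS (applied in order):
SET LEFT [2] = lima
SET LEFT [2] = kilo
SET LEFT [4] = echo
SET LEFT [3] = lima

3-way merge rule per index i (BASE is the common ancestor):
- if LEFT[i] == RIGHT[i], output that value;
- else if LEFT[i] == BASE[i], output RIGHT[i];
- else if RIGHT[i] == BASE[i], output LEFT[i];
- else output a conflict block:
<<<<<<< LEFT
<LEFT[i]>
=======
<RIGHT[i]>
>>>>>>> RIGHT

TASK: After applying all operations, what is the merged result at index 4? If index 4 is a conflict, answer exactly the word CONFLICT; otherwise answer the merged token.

Answer: echo

Derivation:
Final LEFT:  [golf, echo, kilo, lima, echo, alpha, kilo]
Final RIGHT: [golf, echo, hotel, bravo, bravo, alpha, kilo]
i=0: L=golf R=golf -> agree -> golf
i=1: L=echo R=echo -> agree -> echo
i=2: L=kilo, R=hotel=BASE -> take LEFT -> kilo
i=3: L=lima, R=bravo=BASE -> take LEFT -> lima
i=4: L=echo, R=bravo=BASE -> take LEFT -> echo
i=5: L=alpha R=alpha -> agree -> alpha
i=6: L=kilo R=kilo -> agree -> kilo
Index 4 -> echo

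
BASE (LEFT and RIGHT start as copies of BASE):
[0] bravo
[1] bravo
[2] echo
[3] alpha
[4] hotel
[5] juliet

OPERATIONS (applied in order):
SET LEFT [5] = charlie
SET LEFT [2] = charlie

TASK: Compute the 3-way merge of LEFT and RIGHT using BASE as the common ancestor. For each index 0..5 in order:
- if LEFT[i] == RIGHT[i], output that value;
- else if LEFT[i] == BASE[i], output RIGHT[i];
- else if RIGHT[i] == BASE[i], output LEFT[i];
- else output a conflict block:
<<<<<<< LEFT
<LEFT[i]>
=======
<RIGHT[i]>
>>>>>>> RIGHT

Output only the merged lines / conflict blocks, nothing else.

Final LEFT:  [bravo, bravo, charlie, alpha, hotel, charlie]
Final RIGHT: [bravo, bravo, echo, alpha, hotel, juliet]
i=0: L=bravo R=bravo -> agree -> bravo
i=1: L=bravo R=bravo -> agree -> bravo
i=2: L=charlie, R=echo=BASE -> take LEFT -> charlie
i=3: L=alpha R=alpha -> agree -> alpha
i=4: L=hotel R=hotel -> agree -> hotel
i=5: L=charlie, R=juliet=BASE -> take LEFT -> charlie

Answer: bravo
bravo
charlie
alpha
hotel
charlie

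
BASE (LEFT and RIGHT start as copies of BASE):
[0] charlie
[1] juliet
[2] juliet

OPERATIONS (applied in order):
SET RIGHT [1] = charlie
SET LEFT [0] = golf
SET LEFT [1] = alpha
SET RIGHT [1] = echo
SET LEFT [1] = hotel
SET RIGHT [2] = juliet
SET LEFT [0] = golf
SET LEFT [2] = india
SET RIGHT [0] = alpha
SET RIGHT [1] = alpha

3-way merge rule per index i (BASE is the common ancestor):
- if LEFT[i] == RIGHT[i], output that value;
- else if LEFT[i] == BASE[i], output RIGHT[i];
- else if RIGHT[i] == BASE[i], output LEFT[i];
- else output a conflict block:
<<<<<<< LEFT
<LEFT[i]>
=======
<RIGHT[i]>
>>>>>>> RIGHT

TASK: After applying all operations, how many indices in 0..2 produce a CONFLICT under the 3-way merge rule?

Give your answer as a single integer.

Answer: 2

Derivation:
Final LEFT:  [golf, hotel, india]
Final RIGHT: [alpha, alpha, juliet]
i=0: BASE=charlie L=golf R=alpha all differ -> CONFLICT
i=1: BASE=juliet L=hotel R=alpha all differ -> CONFLICT
i=2: L=india, R=juliet=BASE -> take LEFT -> india
Conflict count: 2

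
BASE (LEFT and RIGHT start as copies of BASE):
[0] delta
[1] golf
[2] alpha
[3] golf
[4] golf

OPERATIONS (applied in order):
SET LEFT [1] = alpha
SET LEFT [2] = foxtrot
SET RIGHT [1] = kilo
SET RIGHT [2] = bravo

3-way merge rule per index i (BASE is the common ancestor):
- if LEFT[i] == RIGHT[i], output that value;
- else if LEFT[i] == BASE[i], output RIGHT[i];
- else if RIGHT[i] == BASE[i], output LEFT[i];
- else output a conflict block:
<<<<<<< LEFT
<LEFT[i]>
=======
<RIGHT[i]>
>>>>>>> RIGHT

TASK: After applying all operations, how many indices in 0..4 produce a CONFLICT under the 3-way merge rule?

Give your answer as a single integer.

Final LEFT:  [delta, alpha, foxtrot, golf, golf]
Final RIGHT: [delta, kilo, bravo, golf, golf]
i=0: L=delta R=delta -> agree -> delta
i=1: BASE=golf L=alpha R=kilo all differ -> CONFLICT
i=2: BASE=alpha L=foxtrot R=bravo all differ -> CONFLICT
i=3: L=golf R=golf -> agree -> golf
i=4: L=golf R=golf -> agree -> golf
Conflict count: 2

Answer: 2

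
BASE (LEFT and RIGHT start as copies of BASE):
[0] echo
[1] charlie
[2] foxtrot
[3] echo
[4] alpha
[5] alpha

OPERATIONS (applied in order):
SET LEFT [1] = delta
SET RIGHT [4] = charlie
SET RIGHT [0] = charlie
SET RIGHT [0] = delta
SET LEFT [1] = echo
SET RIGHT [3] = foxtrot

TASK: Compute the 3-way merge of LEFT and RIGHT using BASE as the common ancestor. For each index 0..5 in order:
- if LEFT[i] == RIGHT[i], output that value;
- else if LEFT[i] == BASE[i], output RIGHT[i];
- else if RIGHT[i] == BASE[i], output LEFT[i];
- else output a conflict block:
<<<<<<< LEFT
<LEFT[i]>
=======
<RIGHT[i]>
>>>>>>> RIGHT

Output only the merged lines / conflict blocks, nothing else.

Answer: delta
echo
foxtrot
foxtrot
charlie
alpha

Derivation:
Final LEFT:  [echo, echo, foxtrot, echo, alpha, alpha]
Final RIGHT: [delta, charlie, foxtrot, foxtrot, charlie, alpha]
i=0: L=echo=BASE, R=delta -> take RIGHT -> delta
i=1: L=echo, R=charlie=BASE -> take LEFT -> echo
i=2: L=foxtrot R=foxtrot -> agree -> foxtrot
i=3: L=echo=BASE, R=foxtrot -> take RIGHT -> foxtrot
i=4: L=alpha=BASE, R=charlie -> take RIGHT -> charlie
i=5: L=alpha R=alpha -> agree -> alpha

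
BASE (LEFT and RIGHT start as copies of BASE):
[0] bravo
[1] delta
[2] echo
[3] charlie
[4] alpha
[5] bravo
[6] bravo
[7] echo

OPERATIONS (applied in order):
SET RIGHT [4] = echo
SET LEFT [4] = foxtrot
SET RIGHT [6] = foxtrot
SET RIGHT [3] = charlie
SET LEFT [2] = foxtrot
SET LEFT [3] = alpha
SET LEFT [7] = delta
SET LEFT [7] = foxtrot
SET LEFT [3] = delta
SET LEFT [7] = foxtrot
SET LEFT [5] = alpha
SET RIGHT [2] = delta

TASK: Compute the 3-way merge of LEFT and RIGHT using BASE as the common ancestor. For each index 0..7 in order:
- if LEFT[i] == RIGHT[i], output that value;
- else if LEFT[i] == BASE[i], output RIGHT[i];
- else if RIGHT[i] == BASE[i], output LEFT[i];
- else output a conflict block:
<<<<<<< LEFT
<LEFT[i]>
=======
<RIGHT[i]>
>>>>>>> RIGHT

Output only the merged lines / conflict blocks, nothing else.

Answer: bravo
delta
<<<<<<< LEFT
foxtrot
=======
delta
>>>>>>> RIGHT
delta
<<<<<<< LEFT
foxtrot
=======
echo
>>>>>>> RIGHT
alpha
foxtrot
foxtrot

Derivation:
Final LEFT:  [bravo, delta, foxtrot, delta, foxtrot, alpha, bravo, foxtrot]
Final RIGHT: [bravo, delta, delta, charlie, echo, bravo, foxtrot, echo]
i=0: L=bravo R=bravo -> agree -> bravo
i=1: L=delta R=delta -> agree -> delta
i=2: BASE=echo L=foxtrot R=delta all differ -> CONFLICT
i=3: L=delta, R=charlie=BASE -> take LEFT -> delta
i=4: BASE=alpha L=foxtrot R=echo all differ -> CONFLICT
i=5: L=alpha, R=bravo=BASE -> take LEFT -> alpha
i=6: L=bravo=BASE, R=foxtrot -> take RIGHT -> foxtrot
i=7: L=foxtrot, R=echo=BASE -> take LEFT -> foxtrot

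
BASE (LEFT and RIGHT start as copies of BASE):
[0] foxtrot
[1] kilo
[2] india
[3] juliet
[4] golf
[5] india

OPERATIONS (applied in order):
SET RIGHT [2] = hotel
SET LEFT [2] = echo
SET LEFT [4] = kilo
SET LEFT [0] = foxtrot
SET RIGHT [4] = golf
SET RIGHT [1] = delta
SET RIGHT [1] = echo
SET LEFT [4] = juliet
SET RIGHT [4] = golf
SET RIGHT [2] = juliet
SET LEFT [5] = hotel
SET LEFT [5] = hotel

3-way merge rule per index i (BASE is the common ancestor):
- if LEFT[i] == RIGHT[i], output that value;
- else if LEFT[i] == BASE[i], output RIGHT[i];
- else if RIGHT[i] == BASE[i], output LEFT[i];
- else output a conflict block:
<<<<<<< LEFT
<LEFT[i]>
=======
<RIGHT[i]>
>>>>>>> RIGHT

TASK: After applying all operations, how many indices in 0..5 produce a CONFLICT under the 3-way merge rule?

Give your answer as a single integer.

Final LEFT:  [foxtrot, kilo, echo, juliet, juliet, hotel]
Final RIGHT: [foxtrot, echo, juliet, juliet, golf, india]
i=0: L=foxtrot R=foxtrot -> agree -> foxtrot
i=1: L=kilo=BASE, R=echo -> take RIGHT -> echo
i=2: BASE=india L=echo R=juliet all differ -> CONFLICT
i=3: L=juliet R=juliet -> agree -> juliet
i=4: L=juliet, R=golf=BASE -> take LEFT -> juliet
i=5: L=hotel, R=india=BASE -> take LEFT -> hotel
Conflict count: 1

Answer: 1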